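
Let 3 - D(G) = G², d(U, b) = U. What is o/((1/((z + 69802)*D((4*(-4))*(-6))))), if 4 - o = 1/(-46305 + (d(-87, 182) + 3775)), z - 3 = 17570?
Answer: -137225137125375/42617 ≈ -3.2200e+9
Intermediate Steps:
z = 17573 (z = 3 + 17570 = 17573)
o = 170469/42617 (o = 4 - 1/(-46305 + (-87 + 3775)) = 4 - 1/(-46305 + 3688) = 4 - 1/(-42617) = 4 - 1*(-1/42617) = 4 + 1/42617 = 170469/42617 ≈ 4.0000)
D(G) = 3 - G²
o/((1/((z + 69802)*D((4*(-4))*(-6))))) = 170469/(42617*((1/((17573 + 69802)*(3 - ((4*(-4))*(-6))²))))) = 170469/(42617*((1/(87375*(3 - (-16*(-6))²))))) = 170469/(42617*((1/(87375*(3 - 1*96²))))) = 170469/(42617*((1/(87375*(3 - 1*9216))))) = 170469/(42617*((1/(87375*(3 - 9216))))) = 170469/(42617*(((1/87375)/(-9213)))) = 170469/(42617*(((1/87375)*(-1/9213)))) = 170469/(42617*(-1/804985875)) = (170469/42617)*(-804985875) = -137225137125375/42617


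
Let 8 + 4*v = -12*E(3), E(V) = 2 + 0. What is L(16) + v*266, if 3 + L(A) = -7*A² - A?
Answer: -3939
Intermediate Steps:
E(V) = 2
L(A) = -3 - A - 7*A² (L(A) = -3 + (-7*A² - A) = -3 + (-A - 7*A²) = -3 - A - 7*A²)
v = -8 (v = -2 + (-12*2)/4 = -2 + (¼)*(-24) = -2 - 6 = -8)
L(16) + v*266 = (-3 - 1*16 - 7*16²) - 8*266 = (-3 - 16 - 7*256) - 2128 = (-3 - 16 - 1792) - 2128 = -1811 - 2128 = -3939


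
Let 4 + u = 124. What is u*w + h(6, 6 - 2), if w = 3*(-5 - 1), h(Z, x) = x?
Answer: -2156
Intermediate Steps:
u = 120 (u = -4 + 124 = 120)
w = -18 (w = 3*(-6) = -18)
u*w + h(6, 6 - 2) = 120*(-18) + (6 - 2) = -2160 + 4 = -2156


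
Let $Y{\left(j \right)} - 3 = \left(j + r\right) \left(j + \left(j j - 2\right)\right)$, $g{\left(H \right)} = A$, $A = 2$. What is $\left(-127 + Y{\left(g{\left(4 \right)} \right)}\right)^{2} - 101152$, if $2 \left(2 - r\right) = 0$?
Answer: $-89488$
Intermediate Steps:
$r = 2$ ($r = 2 - 0 = 2 + 0 = 2$)
$g{\left(H \right)} = 2$
$Y{\left(j \right)} = 3 + \left(2 + j\right) \left(-2 + j + j^{2}\right)$ ($Y{\left(j \right)} = 3 + \left(j + 2\right) \left(j + \left(j j - 2\right)\right) = 3 + \left(2 + j\right) \left(j + \left(j^{2} - 2\right)\right) = 3 + \left(2 + j\right) \left(j + \left(-2 + j^{2}\right)\right) = 3 + \left(2 + j\right) \left(-2 + j + j^{2}\right)$)
$\left(-127 + Y{\left(g{\left(4 \right)} \right)}\right)^{2} - 101152 = \left(-127 + \left(-1 + 2^{3} + 3 \cdot 2^{2}\right)\right)^{2} - 101152 = \left(-127 + \left(-1 + 8 + 3 \cdot 4\right)\right)^{2} - 101152 = \left(-127 + \left(-1 + 8 + 12\right)\right)^{2} - 101152 = \left(-127 + 19\right)^{2} - 101152 = \left(-108\right)^{2} - 101152 = 11664 - 101152 = -89488$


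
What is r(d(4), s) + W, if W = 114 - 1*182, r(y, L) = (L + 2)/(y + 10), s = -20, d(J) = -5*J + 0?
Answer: -331/5 ≈ -66.200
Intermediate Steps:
d(J) = -5*J
r(y, L) = (2 + L)/(10 + y)
W = -68 (W = 114 - 182 = -68)
r(d(4), s) + W = (2 - 20)/(10 - 5*4) - 68 = -18/(10 - 20) - 68 = -18/(-10) - 68 = -1/10*(-18) - 68 = 9/5 - 68 = -331/5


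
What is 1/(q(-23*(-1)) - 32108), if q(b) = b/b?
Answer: -1/32107 ≈ -3.1146e-5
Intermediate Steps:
q(b) = 1
1/(q(-23*(-1)) - 32108) = 1/(1 - 32108) = 1/(-32107) = -1/32107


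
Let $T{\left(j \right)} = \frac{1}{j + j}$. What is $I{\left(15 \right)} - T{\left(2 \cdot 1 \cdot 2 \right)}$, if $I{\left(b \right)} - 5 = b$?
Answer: $\frac{159}{8} \approx 19.875$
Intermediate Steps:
$I{\left(b \right)} = 5 + b$
$T{\left(j \right)} = \frac{1}{2 j}$
$I{\left(15 \right)} - T{\left(2 \cdot 1 \cdot 2 \right)} = \left(5 + 15\right) - \frac{1}{2 \cdot 2 \cdot 1 \cdot 2} = 20 - \frac{1}{2 \cdot 2 \cdot 2} = 20 - \frac{1}{2 \cdot 4} = 20 - \frac{1}{2} \cdot \frac{1}{4} = 20 - \frac{1}{8} = \frac{159}{8}$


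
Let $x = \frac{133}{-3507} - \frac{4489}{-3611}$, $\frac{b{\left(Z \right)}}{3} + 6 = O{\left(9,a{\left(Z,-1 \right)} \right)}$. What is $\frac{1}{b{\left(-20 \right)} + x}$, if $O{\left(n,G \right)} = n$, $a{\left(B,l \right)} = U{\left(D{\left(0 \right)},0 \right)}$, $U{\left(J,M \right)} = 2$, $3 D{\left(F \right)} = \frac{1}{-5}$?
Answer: $\frac{1809111}{18462379} \approx 0.097989$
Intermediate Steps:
$D{\left(F \right)} = - \frac{1}{15}$ ($D{\left(F \right)} = \frac{1}{3 \left(-5\right)} = \frac{1}{3} \left(- \frac{1}{5}\right) = - \frac{1}{15}$)
$a{\left(B,l \right)} = 2$
$b{\left(Z \right)} = 9$ ($b{\left(Z \right)} = -18 + 3 \cdot 9 = -18 + 27 = 9$)
$x = \frac{2180380}{1809111}$ ($x = 133 \left(- \frac{1}{3507}\right) - - \frac{4489}{3611} = - \frac{19}{501} + \frac{4489}{3611} = \frac{2180380}{1809111} \approx 1.2052$)
$\frac{1}{b{\left(-20 \right)} + x} = \frac{1}{9 + \frac{2180380}{1809111}} = \frac{1}{\frac{18462379}{1809111}} = \frac{1809111}{18462379}$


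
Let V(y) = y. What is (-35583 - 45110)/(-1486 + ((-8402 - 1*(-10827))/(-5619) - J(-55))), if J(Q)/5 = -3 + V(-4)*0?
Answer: 453413967/8267974 ≈ 54.840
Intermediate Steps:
J(Q) = -15 (J(Q) = 5*(-3 - 4*0) = 5*(-3 + 0) = 5*(-3) = -15)
(-35583 - 45110)/(-1486 + ((-8402 - 1*(-10827))/(-5619) - J(-55))) = (-35583 - 45110)/(-1486 + ((-8402 - 1*(-10827))/(-5619) - 1*(-15))) = -80693/(-1486 + ((-8402 + 10827)*(-1/5619) + 15)) = -80693/(-1486 + (2425*(-1/5619) + 15)) = -80693/(-1486 + (-2425/5619 + 15)) = -80693/(-1486 + 81860/5619) = -80693/(-8267974/5619) = -80693*(-5619/8267974) = 453413967/8267974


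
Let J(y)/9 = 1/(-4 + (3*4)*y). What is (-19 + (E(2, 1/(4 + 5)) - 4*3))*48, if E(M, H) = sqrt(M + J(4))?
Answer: -1488 + 24*sqrt(1067)/11 ≈ -1416.7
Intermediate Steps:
J(y) = 9/(-4 + 12*y) (J(y) = 9/(-4 + (3*4)*y) = 9/(-4 + 12*y))
E(M, H) = sqrt(9/44 + M) (E(M, H) = sqrt(M + 9/(4*(-1 + 3*4))) = sqrt(M + 9/(4*(-1 + 12))) = sqrt(M + (9/4)/11) = sqrt(M + (9/4)*(1/11)) = sqrt(M + 9/44) = sqrt(9/44 + M))
(-19 + (E(2, 1/(4 + 5)) - 4*3))*48 = (-19 + (sqrt(99 + 484*2)/22 - 4*3))*48 = (-19 + (sqrt(99 + 968)/22 - 12))*48 = (-19 + (sqrt(1067)/22 - 12))*48 = (-19 + (-12 + sqrt(1067)/22))*48 = (-31 + sqrt(1067)/22)*48 = -1488 + 24*sqrt(1067)/11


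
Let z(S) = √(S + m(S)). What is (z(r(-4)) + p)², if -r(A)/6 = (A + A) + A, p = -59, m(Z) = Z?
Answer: 2209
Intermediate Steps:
r(A) = -18*A (r(A) = -6*((A + A) + A) = -6*(2*A + A) = -18*A)
z(S) = √2*√S (z(S) = √(S + S) = √(2*S) = √2*√S)
(z(r(-4)) + p)² = (√2*√(-18*(-4)) - 59)² = (√2*√72 - 59)² = (√2*(6*√2) - 59)² = (12 - 59)² = (-47)² = 2209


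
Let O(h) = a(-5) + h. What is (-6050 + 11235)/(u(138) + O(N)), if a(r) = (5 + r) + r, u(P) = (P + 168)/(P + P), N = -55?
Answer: -238510/2709 ≈ -88.044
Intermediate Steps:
u(P) = (168 + P)/(2*P) (u(P) = (168 + P)/((2*P)) = (168 + P)*(1/(2*P)) = (168 + P)/(2*P))
a(r) = 5 + 2*r
O(h) = -5 + h (O(h) = (5 + 2*(-5)) + h = (5 - 10) + h = -5 + h)
(-6050 + 11235)/(u(138) + O(N)) = (-6050 + 11235)/((½)*(168 + 138)/138 + (-5 - 55)) = 5185/((½)*(1/138)*306 - 60) = 5185/(51/46 - 60) = 5185/(-2709/46) = 5185*(-46/2709) = -238510/2709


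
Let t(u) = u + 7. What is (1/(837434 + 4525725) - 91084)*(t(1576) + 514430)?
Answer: -252071305240846615/5363159 ≈ -4.7001e+10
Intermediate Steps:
t(u) = 7 + u
(1/(837434 + 4525725) - 91084)*(t(1576) + 514430) = (1/(837434 + 4525725) - 91084)*((7 + 1576) + 514430) = (1/5363159 - 91084)*(1583 + 514430) = (1/5363159 - 91084)*516013 = -488497974355/5363159*516013 = -252071305240846615/5363159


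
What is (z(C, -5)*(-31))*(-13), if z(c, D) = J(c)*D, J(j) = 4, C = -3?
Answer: -8060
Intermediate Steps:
z(c, D) = 4*D
(z(C, -5)*(-31))*(-13) = ((4*(-5))*(-31))*(-13) = -20*(-31)*(-13) = 620*(-13) = -8060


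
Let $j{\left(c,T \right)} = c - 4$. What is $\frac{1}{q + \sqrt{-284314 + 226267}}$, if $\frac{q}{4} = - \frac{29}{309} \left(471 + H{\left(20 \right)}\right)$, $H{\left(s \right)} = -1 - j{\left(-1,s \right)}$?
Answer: $- \frac{17025900}{8578395607} - \frac{95481 i \sqrt{58047}}{8578395607} \approx -0.0019847 - 0.0026816 i$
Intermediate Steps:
$j{\left(c,T \right)} = -4 + c$
$H{\left(s \right)} = 4$ ($H{\left(s \right)} = -1 - \left(-4 - 1\right) = -1 - -5 = -1 + 5 = 4$)
$q = - \frac{55100}{309}$ ($q = 4 - \frac{29}{309} \left(471 + 4\right) = 4 \left(-29\right) \frac{1}{309} \cdot 475 = 4 \left(\left(- \frac{29}{309}\right) 475\right) = 4 \left(- \frac{13775}{309}\right) = - \frac{55100}{309} \approx -178.32$)
$\frac{1}{q + \sqrt{-284314 + 226267}} = \frac{1}{- \frac{55100}{309} + \sqrt{-284314 + 226267}} = \frac{1}{- \frac{55100}{309} + \sqrt{-58047}} = \frac{1}{- \frac{55100}{309} + i \sqrt{58047}}$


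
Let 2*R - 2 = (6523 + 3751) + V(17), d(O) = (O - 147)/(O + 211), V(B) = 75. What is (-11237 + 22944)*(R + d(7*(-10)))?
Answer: 17081180299/282 ≈ 6.0572e+7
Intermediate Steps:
d(O) = (-147 + O)/(211 + O)
R = 10351/2 (R = 1 + ((6523 + 3751) + 75)/2 = 1 + (10274 + 75)/2 = 1 + (½)*10349 = 1 + 10349/2 = 10351/2 ≈ 5175.5)
(-11237 + 22944)*(R + d(7*(-10))) = (-11237 + 22944)*(10351/2 + (-147 + 7*(-10))/(211 + 7*(-10))) = 11707*(10351/2 + (-147 - 70)/(211 - 70)) = 11707*(10351/2 - 217/141) = 11707*(1459057/282) = 17081180299/282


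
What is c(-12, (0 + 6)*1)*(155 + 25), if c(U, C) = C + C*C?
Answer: 7560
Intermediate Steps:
c(U, C) = C + C²
c(-12, (0 + 6)*1)*(155 + 25) = (((0 + 6)*1)*(1 + (0 + 6)*1))*(155 + 25) = ((6*1)*(1 + 6*1))*180 = (6*(1 + 6))*180 = (6*7)*180 = 42*180 = 7560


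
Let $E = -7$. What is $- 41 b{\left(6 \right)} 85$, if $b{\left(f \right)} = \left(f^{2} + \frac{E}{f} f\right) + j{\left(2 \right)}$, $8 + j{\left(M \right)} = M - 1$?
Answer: $-76670$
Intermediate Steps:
$j{\left(M \right)} = -9 + M$ ($j{\left(M \right)} = -8 + \left(M - 1\right) = -8 + \left(-1 + M\right) = -9 + M$)
$b{\left(f \right)} = -14 + f^{2}$ ($b{\left(f \right)} = \left(f^{2} + - \frac{7}{f} f\right) + \left(-9 + 2\right) = \left(f^{2} - 7\right) - 7 = \left(-7 + f^{2}\right) - 7 = -14 + f^{2}$)
$- 41 b{\left(6 \right)} 85 = - 41 \left(-14 + 6^{2}\right) 85 = - 41 \left(-14 + 36\right) 85 = \left(-41\right) 22 \cdot 85 = \left(-902\right) 85 = -76670$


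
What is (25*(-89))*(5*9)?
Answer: -100125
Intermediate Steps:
(25*(-89))*(5*9) = -2225*45 = -100125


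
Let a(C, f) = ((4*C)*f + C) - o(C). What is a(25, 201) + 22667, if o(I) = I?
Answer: 42767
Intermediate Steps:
a(C, f) = 4*C*f (a(C, f) = ((4*C)*f + C) - C = (4*C*f + C) - C = (C + 4*C*f) - C = 4*C*f)
a(25, 201) + 22667 = 4*25*201 + 22667 = 20100 + 22667 = 42767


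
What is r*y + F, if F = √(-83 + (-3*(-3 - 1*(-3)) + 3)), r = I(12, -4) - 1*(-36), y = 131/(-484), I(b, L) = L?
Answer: -1048/121 + 4*I*√5 ≈ -8.6612 + 8.9443*I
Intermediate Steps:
y = -131/484 (y = 131*(-1/484) = -131/484 ≈ -0.27066)
r = 32 (r = -4 - 1*(-36) = -4 + 36 = 32)
F = 4*I*√5 (F = √(-83 + (-3*(-3 + 3) + 3)) = √(-83 + (-3*0 + 3)) = √(-83 + (0 + 3)) = √(-83 + 3) = √(-80) = 4*I*√5 ≈ 8.9443*I)
r*y + F = 32*(-131/484) + 4*I*√5 = -1048/121 + 4*I*√5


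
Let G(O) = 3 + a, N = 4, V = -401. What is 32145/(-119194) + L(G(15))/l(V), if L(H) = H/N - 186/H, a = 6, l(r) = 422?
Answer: -94562077/301799208 ≈ -0.31333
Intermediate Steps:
G(O) = 9 (G(O) = 3 + 6 = 9)
L(H) = -186/H + H/4 (L(H) = H/4 - 186/H = -186/H + H/4)
32145/(-119194) + L(G(15))/l(V) = 32145/(-119194) + (-186/9 + (¼)*9)/422 = 32145*(-1/119194) + (-186*⅑ + 9/4)*(1/422) = -32145/119194 + (-62/3 + 9/4)*(1/422) = -32145/119194 - 221/12*1/422 = -32145/119194 - 221/5064 = -94562077/301799208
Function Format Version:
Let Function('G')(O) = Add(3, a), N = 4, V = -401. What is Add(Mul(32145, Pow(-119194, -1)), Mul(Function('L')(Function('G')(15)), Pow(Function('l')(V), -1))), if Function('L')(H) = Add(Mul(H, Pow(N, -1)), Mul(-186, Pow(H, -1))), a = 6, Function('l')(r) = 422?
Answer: Rational(-94562077, 301799208) ≈ -0.31333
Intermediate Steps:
Function('G')(O) = 9 (Function('G')(O) = Add(3, 6) = 9)
Function('L')(H) = Add(Mul(-186, Pow(H, -1)), Mul(Rational(1, 4), H)) (Function('L')(H) = Add(Mul(H, Pow(4, -1)), Mul(-186, Pow(H, -1))) = Add(Mul(H, Rational(1, 4)), Mul(-186, Pow(H, -1))) = Add(Mul(Rational(1, 4), H), Mul(-186, Pow(H, -1))) = Add(Mul(-186, Pow(H, -1)), Mul(Rational(1, 4), H)))
Add(Mul(32145, Pow(-119194, -1)), Mul(Function('L')(Function('G')(15)), Pow(Function('l')(V), -1))) = Add(Mul(32145, Pow(-119194, -1)), Mul(Add(Mul(-186, Pow(9, -1)), Mul(Rational(1, 4), 9)), Pow(422, -1))) = Add(Mul(32145, Rational(-1, 119194)), Mul(Add(Mul(-186, Rational(1, 9)), Rational(9, 4)), Rational(1, 422))) = Add(Rational(-32145, 119194), Mul(Add(Rational(-62, 3), Rational(9, 4)), Rational(1, 422))) = Add(Rational(-32145, 119194), Mul(Rational(-221, 12), Rational(1, 422))) = Add(Rational(-32145, 119194), Rational(-221, 5064)) = Rational(-94562077, 301799208)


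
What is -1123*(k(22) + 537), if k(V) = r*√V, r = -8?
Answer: -603051 + 8984*√22 ≈ -5.6091e+5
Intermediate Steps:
k(V) = -8*√V
-1123*(k(22) + 537) = -1123*(-8*√22 + 537) = -1123*(537 - 8*√22) = -603051 + 8984*√22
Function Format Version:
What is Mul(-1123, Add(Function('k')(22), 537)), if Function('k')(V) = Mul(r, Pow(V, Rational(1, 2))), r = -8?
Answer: Add(-603051, Mul(8984, Pow(22, Rational(1, 2)))) ≈ -5.6091e+5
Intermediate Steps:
Function('k')(V) = Mul(-8, Pow(V, Rational(1, 2)))
Mul(-1123, Add(Function('k')(22), 537)) = Mul(-1123, Add(Mul(-8, Pow(22, Rational(1, 2))), 537)) = Mul(-1123, Add(537, Mul(-8, Pow(22, Rational(1, 2))))) = Add(-603051, Mul(8984, Pow(22, Rational(1, 2))))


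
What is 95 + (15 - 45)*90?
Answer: -2605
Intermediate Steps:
95 + (15 - 45)*90 = 95 - 30*90 = 95 - 2700 = -2605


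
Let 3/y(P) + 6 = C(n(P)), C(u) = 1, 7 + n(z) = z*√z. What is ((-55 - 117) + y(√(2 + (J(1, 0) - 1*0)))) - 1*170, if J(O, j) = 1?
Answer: -1713/5 ≈ -342.60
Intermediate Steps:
n(z) = -7 + z^(3/2) (n(z) = -7 + z*√z = -7 + z^(3/2))
y(P) = -⅗ (y(P) = 3/(-6 + 1) = 3/(-5) = 3*(-⅕) = -⅗)
((-55 - 117) + y(√(2 + (J(1, 0) - 1*0)))) - 1*170 = ((-55 - 117) - ⅗) - 1*170 = (-172 - ⅗) - 170 = -863/5 - 170 = -1713/5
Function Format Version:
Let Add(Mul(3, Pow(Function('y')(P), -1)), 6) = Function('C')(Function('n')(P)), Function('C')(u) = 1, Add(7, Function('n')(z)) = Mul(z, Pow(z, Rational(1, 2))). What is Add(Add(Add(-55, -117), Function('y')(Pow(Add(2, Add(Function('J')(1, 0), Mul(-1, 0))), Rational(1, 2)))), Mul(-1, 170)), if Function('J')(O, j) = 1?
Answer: Rational(-1713, 5) ≈ -342.60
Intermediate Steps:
Function('n')(z) = Add(-7, Pow(z, Rational(3, 2))) (Function('n')(z) = Add(-7, Mul(z, Pow(z, Rational(1, 2)))) = Add(-7, Pow(z, Rational(3, 2))))
Function('y')(P) = Rational(-3, 5) (Function('y')(P) = Mul(3, Pow(Add(-6, 1), -1)) = Mul(3, Pow(-5, -1)) = Mul(3, Rational(-1, 5)) = Rational(-3, 5))
Add(Add(Add(-55, -117), Function('y')(Pow(Add(2, Add(Function('J')(1, 0), Mul(-1, 0))), Rational(1, 2)))), Mul(-1, 170)) = Add(Add(Add(-55, -117), Rational(-3, 5)), Mul(-1, 170)) = Add(Add(-172, Rational(-3, 5)), -170) = Add(Rational(-863, 5), -170) = Rational(-1713, 5)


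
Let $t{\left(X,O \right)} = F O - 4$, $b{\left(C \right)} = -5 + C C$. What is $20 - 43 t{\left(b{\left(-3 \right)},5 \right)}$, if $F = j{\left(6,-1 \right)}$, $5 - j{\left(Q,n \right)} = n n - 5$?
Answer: $-1743$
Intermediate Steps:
$j{\left(Q,n \right)} = 10 - n^{2}$ ($j{\left(Q,n \right)} = 5 - \left(n n - 5\right) = 5 - \left(n^{2} - 5\right) = 5 - \left(-5 + n^{2}\right) = 10 - n^{2}$)
$F = 9$ ($F = 10 - \left(-1\right)^{2} = 10 - 1 = 9$)
$b{\left(C \right)} = -5 + C^{2}$
$t{\left(X,O \right)} = -4 + 9 O$ ($t{\left(X,O \right)} = 9 O - 4 = -4 + 9 O$)
$20 - 43 t{\left(b{\left(-3 \right)},5 \right)} = 20 - 43 \left(-4 + 9 \cdot 5\right) = 20 - 43 \left(-4 + 45\right) = 20 - 1763 = -1743$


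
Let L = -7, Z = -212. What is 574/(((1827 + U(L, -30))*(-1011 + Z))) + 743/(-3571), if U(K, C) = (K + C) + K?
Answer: -1622242241/7786954739 ≈ -0.20833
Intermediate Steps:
U(K, C) = C + 2*K (U(K, C) = (C + K) + K = C + 2*K)
574/(((1827 + U(L, -30))*(-1011 + Z))) + 743/(-3571) = 574/(((1827 + (-30 + 2*(-7)))*(-1011 - 212))) + 743/(-3571) = 574/(((1827 + (-30 - 14))*(-1223))) + 743*(-1/3571) = 574/(((1827 - 44)*(-1223))) - 743/3571 = 574/((1783*(-1223))) - 743/3571 = 574/(-2180609) - 743/3571 = 574*(-1/2180609) - 743/3571 = -574/2180609 - 743/3571 = -1622242241/7786954739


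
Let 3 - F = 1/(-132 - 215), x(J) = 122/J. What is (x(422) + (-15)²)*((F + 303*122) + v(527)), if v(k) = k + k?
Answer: 627189128352/73217 ≈ 8.5662e+6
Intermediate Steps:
F = 1042/347 (F = 3 - 1/(-132 - 215) = 3 - 1/(-347) = 3 - 1*(-1/347) = 3 + 1/347 = 1042/347 ≈ 3.0029)
v(k) = 2*k
(x(422) + (-15)²)*((F + 303*122) + v(527)) = (122/422 + (-15)²)*((1042/347 + 303*122) + 2*527) = (122*(1/422) + 225)*((1042/347 + 36966) + 1054) = (61/211 + 225)*(12828244/347 + 1054) = (47536/211)*(13193982/347) = 627189128352/73217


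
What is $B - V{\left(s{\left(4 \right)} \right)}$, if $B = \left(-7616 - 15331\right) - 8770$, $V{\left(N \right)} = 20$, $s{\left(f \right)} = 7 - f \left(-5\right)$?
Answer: $-31737$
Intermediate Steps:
$s{\left(f \right)} = 7 + 5 f$ ($s{\left(f \right)} = 7 - - 5 f = 7 + 5 f$)
$B = -31717$ ($B = -22947 - 8770 = -31717$)
$B - V{\left(s{\left(4 \right)} \right)} = -31717 - 20 = -31737$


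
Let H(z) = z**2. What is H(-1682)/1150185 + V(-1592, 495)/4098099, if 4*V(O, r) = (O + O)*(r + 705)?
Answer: 3498457841092/1571190666105 ≈ 2.2266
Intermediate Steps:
V(O, r) = O*(705 + r)/2 (V(O, r) = ((O + O)*(r + 705))/4 = ((2*O)*(705 + r))/4 = (2*O*(705 + r))/4 = O*(705 + r)/2)
H(-1682)/1150185 + V(-1592, 495)/4098099 = (-1682)**2/1150185 + ((1/2)*(-1592)*(705 + 495))/4098099 = 2829124*(1/1150185) + ((1/2)*(-1592)*1200)*(1/4098099) = 2829124/1150185 - 955200*1/4098099 = 2829124/1150185 - 318400/1366033 = 3498457841092/1571190666105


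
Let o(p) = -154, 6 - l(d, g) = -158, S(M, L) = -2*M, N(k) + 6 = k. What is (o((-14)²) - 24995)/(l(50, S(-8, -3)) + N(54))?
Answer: -25149/212 ≈ -118.63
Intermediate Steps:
N(k) = -6 + k
l(d, g) = 164 (l(d, g) = 6 - 1*(-158) = 6 + 158 = 164)
(o((-14)²) - 24995)/(l(50, S(-8, -3)) + N(54)) = (-154 - 24995)/(164 + (-6 + 54)) = -25149/(164 + 48) = -25149/212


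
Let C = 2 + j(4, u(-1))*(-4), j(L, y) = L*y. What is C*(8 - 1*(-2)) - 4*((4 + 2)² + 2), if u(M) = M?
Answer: 28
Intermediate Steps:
C = 18 (C = 2 + (4*(-1))*(-4) = 2 - 4*(-4) = 2 + 16 = 18)
C*(8 - 1*(-2)) - 4*((4 + 2)² + 2) = 18*(8 - 1*(-2)) - 4*((4 + 2)² + 2) = 18*(8 + 2) - 4*(6² + 2) = 18*10 - 4*(36 + 2) = 180 - 4*38 = 180 - 152 = 28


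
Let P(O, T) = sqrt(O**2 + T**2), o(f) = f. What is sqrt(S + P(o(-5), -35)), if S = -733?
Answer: sqrt(-733 + 25*sqrt(2)) ≈ 26.413*I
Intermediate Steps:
sqrt(S + P(o(-5), -35)) = sqrt(-733 + sqrt((-5)**2 + (-35)**2)) = sqrt(-733 + sqrt(25 + 1225)) = sqrt(-733 + sqrt(1250)) = sqrt(-733 + 25*sqrt(2))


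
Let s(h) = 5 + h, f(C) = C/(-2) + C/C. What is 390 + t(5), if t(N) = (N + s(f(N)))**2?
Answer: 1849/4 ≈ 462.25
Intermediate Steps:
f(C) = 1 - C/2 (f(C) = C*(-1/2) + 1 = -C/2 + 1 = 1 - C/2)
t(N) = (6 + N/2)**2 (t(N) = (N + (5 + (1 - N/2)))**2 = (N + (6 - N/2))**2 = (6 + N/2)**2)
390 + t(5) = 390 + (12 + 5)**2/4 = 390 + (1/4)*17**2 = 390 + (1/4)*289 = 390 + 289/4 = 1849/4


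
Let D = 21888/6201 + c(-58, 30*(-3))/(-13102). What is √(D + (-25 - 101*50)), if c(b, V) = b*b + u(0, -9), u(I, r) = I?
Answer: I*√103325974794504449/4513639 ≈ 71.216*I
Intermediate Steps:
c(b, V) = b² (c(b, V) = b*b + 0 = b² + 0 = b²)
D = 14773134/4513639 (D = 21888/6201 + (-58)²/(-13102) = 21888*(1/6201) + 3364*(-1/13102) = 2432/689 - 1682/6551 = 14773134/4513639 ≈ 3.2730)
√(D + (-25 - 101*50)) = √(14773134/4513639 + (-25 - 101*50)) = √(14773134/4513639 + (-25 - 5050)) = √(14773134/4513639 - 5075) = √(-22891944791/4513639) = I*√103325974794504449/4513639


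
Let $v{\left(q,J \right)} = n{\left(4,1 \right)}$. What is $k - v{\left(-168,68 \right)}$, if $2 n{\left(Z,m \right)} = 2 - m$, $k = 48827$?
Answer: $\frac{97653}{2} \approx 48827.0$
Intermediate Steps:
$n{\left(Z,m \right)} = 1 - \frac{m}{2}$ ($n{\left(Z,m \right)} = \frac{2 - m}{2} = 1 - \frac{m}{2}$)
$v{\left(q,J \right)} = \frac{1}{2}$ ($v{\left(q,J \right)} = 1 - \frac{1}{2} = \frac{1}{2}$)
$k - v{\left(-168,68 \right)} = 48827 - \frac{1}{2} = \frac{97653}{2}$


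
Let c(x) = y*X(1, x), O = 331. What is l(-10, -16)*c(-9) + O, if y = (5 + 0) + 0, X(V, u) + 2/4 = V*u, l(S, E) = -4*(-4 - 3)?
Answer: -999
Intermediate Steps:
l(S, E) = 28 (l(S, E) = -4*(-7) = 28)
X(V, u) = -1/2 + V*u
y = 5 (y = 5 + 0 = 5)
c(x) = -5/2 + 5*x (c(x) = 5*(-1/2 + 1*x) = 5*(-1/2 + x) = -5/2 + 5*x)
l(-10, -16)*c(-9) + O = 28*(-5/2 + 5*(-9)) + 331 = 28*(-5/2 - 45) + 331 = 28*(-95/2) + 331 = -1330 + 331 = -999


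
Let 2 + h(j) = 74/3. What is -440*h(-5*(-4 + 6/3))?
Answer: -29920/3 ≈ -9973.3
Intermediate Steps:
h(j) = 68/3 (h(j) = -2 + 74/3 = 68/3)
-440*h(-5*(-4 + 6/3)) = -440*68/3 = -29920/3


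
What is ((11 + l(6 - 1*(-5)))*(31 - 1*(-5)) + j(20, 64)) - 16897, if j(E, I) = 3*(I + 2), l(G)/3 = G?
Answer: -15115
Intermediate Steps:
l(G) = 3*G
j(E, I) = 6 + 3*I (j(E, I) = 3*(2 + I) = 6 + 3*I)
((11 + l(6 - 1*(-5)))*(31 - 1*(-5)) + j(20, 64)) - 16897 = ((11 + 3*(6 - 1*(-5)))*(31 - 1*(-5)) + (6 + 3*64)) - 16897 = ((11 + 3*(6 + 5))*(31 + 5) + (6 + 192)) - 16897 = ((11 + 3*11)*36 + 198) - 16897 = ((11 + 33)*36 + 198) - 16897 = (44*36 + 198) - 16897 = (1584 + 198) - 16897 = 1782 - 16897 = -15115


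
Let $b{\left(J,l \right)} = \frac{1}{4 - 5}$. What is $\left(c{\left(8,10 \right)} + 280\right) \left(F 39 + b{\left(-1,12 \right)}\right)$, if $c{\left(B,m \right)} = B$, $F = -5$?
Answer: $-56448$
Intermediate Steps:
$b{\left(J,l \right)} = -1$ ($b{\left(J,l \right)} = \frac{1}{-1} = -1$)
$\left(c{\left(8,10 \right)} + 280\right) \left(F 39 + b{\left(-1,12 \right)}\right) = \left(8 + 280\right) \left(\left(-5\right) 39 - 1\right) = 288 \left(-195 - 1\right) = 288 \left(-196\right) = -56448$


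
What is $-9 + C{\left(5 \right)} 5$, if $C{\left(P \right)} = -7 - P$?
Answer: $-69$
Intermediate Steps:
$-9 + C{\left(5 \right)} 5 = -9 + \left(-7 - 5\right) 5 = -9 - 60 = -69$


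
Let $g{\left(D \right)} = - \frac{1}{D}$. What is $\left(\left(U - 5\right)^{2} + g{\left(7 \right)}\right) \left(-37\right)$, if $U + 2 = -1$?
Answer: $- \frac{16539}{7} \approx -2362.7$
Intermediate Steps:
$U = -3$ ($U = -2 - 1 = -3$)
$\left(\left(U - 5\right)^{2} + g{\left(7 \right)}\right) \left(-37\right) = \left(\left(-3 - 5\right)^{2} - \frac{1}{7}\right) \left(-37\right) = \left(\left(-8\right)^{2} - \frac{1}{7}\right) \left(-37\right) = \left(64 - \frac{1}{7}\right) \left(-37\right) = \frac{447}{7} \left(-37\right) = - \frac{16539}{7}$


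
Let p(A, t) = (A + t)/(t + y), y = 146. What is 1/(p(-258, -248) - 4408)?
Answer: -51/224555 ≈ -0.00022712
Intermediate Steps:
p(A, t) = (A + t)/(146 + t) (p(A, t) = (A + t)/(t + 146) = (A + t)/(146 + t))
1/(p(-258, -248) - 4408) = 1/((-258 - 248)/(146 - 248) - 4408) = 1/(-506/(-102) - 4408) = 1/(-1/102*(-506) - 4408) = 1/(253/51 - 4408) = 1/(-224555/51) = -51/224555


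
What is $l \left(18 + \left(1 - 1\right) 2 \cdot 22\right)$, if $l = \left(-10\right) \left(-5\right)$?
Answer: $900$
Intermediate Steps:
$l = 50$
$l \left(18 + \left(1 - 1\right) 2 \cdot 22\right) = 50 \left(18 + \left(1 - 1\right) 2 \cdot 22\right) = 50 \left(18 + 0 \cdot 2 \cdot 22\right) = 50 \left(18 + 0 \cdot 22\right) = 50 \left(18 + 0\right) = 50 \cdot 18 = 900$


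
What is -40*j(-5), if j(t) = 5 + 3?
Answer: -320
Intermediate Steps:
j(t) = 8
-40*j(-5) = -40*8 = -320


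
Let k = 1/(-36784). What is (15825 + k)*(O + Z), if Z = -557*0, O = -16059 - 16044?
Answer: -18687374568297/36784 ≈ -5.0803e+8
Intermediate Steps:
O = -32103
Z = 0
k = -1/36784 ≈ -2.7186e-5
(15825 + k)*(O + Z) = (15825 - 1/36784)*(-32103 + 0) = (582106799/36784)*(-32103) = -18687374568297/36784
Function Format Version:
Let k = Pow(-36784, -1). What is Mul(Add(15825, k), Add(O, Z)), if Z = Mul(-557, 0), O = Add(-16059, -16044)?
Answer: Rational(-18687374568297, 36784) ≈ -5.0803e+8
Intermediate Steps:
O = -32103
Z = 0
k = Rational(-1, 36784) ≈ -2.7186e-5
Mul(Add(15825, k), Add(O, Z)) = Mul(Add(15825, Rational(-1, 36784)), Add(-32103, 0)) = Mul(Rational(582106799, 36784), -32103) = Rational(-18687374568297, 36784)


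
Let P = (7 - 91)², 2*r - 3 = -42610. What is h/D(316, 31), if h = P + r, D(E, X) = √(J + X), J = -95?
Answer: 28495*I/16 ≈ 1780.9*I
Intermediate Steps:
r = -42607/2 (r = 3/2 + (½)*(-42610) = 3/2 - 21305 = -42607/2 ≈ -21304.)
P = 7056 (P = (-84)² = 7056)
D(E, X) = √(-95 + X)
h = -28495/2 (h = 7056 - 42607/2 = -28495/2 ≈ -14248.)
h/D(316, 31) = -28495/(2*√(-95 + 31)) = -28495*(-I/8)/2 = -(-28495)*I/16 = 28495*I/16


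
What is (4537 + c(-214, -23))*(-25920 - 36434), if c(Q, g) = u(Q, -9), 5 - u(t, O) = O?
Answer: -283773054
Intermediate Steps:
u(t, O) = 5 - O
c(Q, g) = 14 (c(Q, g) = 5 - 1*(-9) = 5 + 9 = 14)
(4537 + c(-214, -23))*(-25920 - 36434) = (4537 + 14)*(-25920 - 36434) = 4551*(-62354) = -283773054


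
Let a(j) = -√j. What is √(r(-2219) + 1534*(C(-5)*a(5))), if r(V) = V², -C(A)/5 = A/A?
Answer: √(4923961 + 7670*√5) ≈ 2222.9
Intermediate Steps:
C(A) = -5 (C(A) = -5*A/A = -5*1 = -5)
√(r(-2219) + 1534*(C(-5)*a(5))) = √((-2219)² + 1534*(-(-5)*√5)) = √(4923961 + 1534*(5*√5)) = √(4923961 + 7670*√5)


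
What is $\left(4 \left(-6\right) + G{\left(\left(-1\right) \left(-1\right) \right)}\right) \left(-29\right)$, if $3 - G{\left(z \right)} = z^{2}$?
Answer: $638$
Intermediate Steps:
$G{\left(z \right)} = 3 - z^{2}$
$\left(4 \left(-6\right) + G{\left(\left(-1\right) \left(-1\right) \right)}\right) \left(-29\right) = \left(4 \left(-6\right) + \left(3 - \left(\left(-1\right) \left(-1\right)\right)^{2}\right)\right) \left(-29\right) = \left(-24 + \left(3 - 1^{2}\right)\right) \left(-29\right) = \left(-24 + \left(3 - 1\right)\right) \left(-29\right) = \left(-24 + 2\right) \left(-29\right) = \left(-22\right) \left(-29\right) = 638$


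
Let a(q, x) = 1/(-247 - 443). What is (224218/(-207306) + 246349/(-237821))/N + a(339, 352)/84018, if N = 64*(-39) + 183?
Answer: 30564760265762149/33388272188076859020 ≈ 0.00091543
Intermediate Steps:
a(q, x) = -1/690 (a(q, x) = 1/(-690) = -1/690)
N = -2313 (N = -2496 + 183 = -2313)
(224218/(-207306) + 246349/(-237821))/N + a(339, 352)/84018 = (224218/(-207306) + 246349/(-237821))/(-2313) - 1/690/84018 = (224218*(-1/207306) + 246349*(-1/237821))*(-1/2313) - 1/690*1/84018 = (-112109/103653 - 246349/237821)*(-1/2313) - 1/57972420 = -52196687386/24650860113*(-1/2313) - 1/57972420 = 52196687386/57017439441369 - 1/57972420 = 30564760265762149/33388272188076859020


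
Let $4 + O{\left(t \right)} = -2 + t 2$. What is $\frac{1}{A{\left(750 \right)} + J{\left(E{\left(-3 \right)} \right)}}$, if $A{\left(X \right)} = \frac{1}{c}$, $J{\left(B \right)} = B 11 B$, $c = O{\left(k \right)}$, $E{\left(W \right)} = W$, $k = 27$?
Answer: $\frac{48}{4753} \approx 0.010099$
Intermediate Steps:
$O{\left(t \right)} = -6 + 2 t$ ($O{\left(t \right)} = -4 + \left(-2 + t 2\right) = -4 + \left(-2 + 2 t\right) = -6 + 2 t$)
$c = 48$ ($c = -6 + 2 \cdot 27 = -6 + 54 = 48$)
$J{\left(B \right)} = 11 B^{2}$ ($J{\left(B \right)} = 11 B B = 11 B^{2}$)
$A{\left(X \right)} = \frac{1}{48}$
$\frac{1}{A{\left(750 \right)} + J{\left(E{\left(-3 \right)} \right)}} = \frac{1}{\frac{1}{48} + 11 \left(-3\right)^{2}} = \frac{1}{\frac{1}{48} + 11 \cdot 9} = \frac{1}{\frac{1}{48} + 99} = \frac{1}{\frac{4753}{48}} = \frac{48}{4753}$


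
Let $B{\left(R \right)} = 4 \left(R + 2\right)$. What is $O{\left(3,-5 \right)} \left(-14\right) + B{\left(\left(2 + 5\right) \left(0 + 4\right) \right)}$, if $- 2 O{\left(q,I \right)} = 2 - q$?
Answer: $113$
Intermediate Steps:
$O{\left(q,I \right)} = -1 + \frac{q}{2}$ ($O{\left(q,I \right)} = - \frac{2 - q}{2} = -1 + \frac{q}{2}$)
$B{\left(R \right)} = 8 + 4 R$ ($B{\left(R \right)} = 4 \left(2 + R\right) = 8 + 4 R$)
$O{\left(3,-5 \right)} \left(-14\right) + B{\left(\left(2 + 5\right) \left(0 + 4\right) \right)} = \left(-1 + \frac{1}{2} \cdot 3\right) \left(-14\right) + \left(8 + 4 \left(2 + 5\right) \left(0 + 4\right)\right) = \left(-1 + \frac{3}{2}\right) \left(-14\right) + \left(8 + 4 \cdot 7 \cdot 4\right) = \frac{1}{2} \left(-14\right) + \left(8 + 4 \cdot 28\right) = -7 + \left(8 + 112\right) = -7 + 120 = 113$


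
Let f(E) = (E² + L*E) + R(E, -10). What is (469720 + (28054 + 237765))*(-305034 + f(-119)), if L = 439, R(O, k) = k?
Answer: -252381083836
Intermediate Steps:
f(E) = -10 + E² + 439*E (f(E) = (E² + 439*E) - 10 = -10 + E² + 439*E)
(469720 + (28054 + 237765))*(-305034 + f(-119)) = (469720 + (28054 + 237765))*(-305034 + (-10 + (-119)² + 439*(-119))) = (469720 + 265819)*(-305034 + (-10 + 14161 - 52241)) = 735539*(-305034 - 38090) = 735539*(-343124) = -252381083836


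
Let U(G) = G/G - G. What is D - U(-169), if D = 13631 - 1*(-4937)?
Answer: 18398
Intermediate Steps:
U(G) = 1 - G
D = 18568 (D = 13631 + 4937 = 18568)
D - U(-169) = 18568 - (1 - 1*(-169)) = 18568 - (1 + 169) = 18568 - 1*170 = 18568 - 170 = 18398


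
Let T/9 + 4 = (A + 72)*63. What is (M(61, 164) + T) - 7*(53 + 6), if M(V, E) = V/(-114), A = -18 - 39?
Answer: 918323/114 ≈ 8055.5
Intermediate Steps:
A = -57
M(V, E) = -V/114 (M(V, E) = V*(-1/114) = -V/114)
T = 8469 (T = -36 + 9*((-57 + 72)*63) = -36 + 9*(15*63) = -36 + 9*945 = -36 + 8505 = 8469)
(M(61, 164) + T) - 7*(53 + 6) = (-1/114*61 + 8469) - 7*(53 + 6) = (-61/114 + 8469) - 7*59 = 965405/114 - 413 = 918323/114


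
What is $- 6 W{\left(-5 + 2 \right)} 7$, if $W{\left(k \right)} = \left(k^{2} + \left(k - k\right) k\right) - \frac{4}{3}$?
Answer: $-322$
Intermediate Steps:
$W{\left(k \right)} = - \frac{4}{3} + k^{2}$ ($W{\left(k \right)} = \left(k^{2} + 0 k\right) - \frac{4}{3} = \left(k^{2} + 0\right) - \frac{4}{3} = k^{2} - \frac{4}{3} = - \frac{4}{3} + k^{2}$)
$- 6 W{\left(-5 + 2 \right)} 7 = - 6 \left(- \frac{4}{3} + \left(-5 + 2\right)^{2}\right) 7 = - 6 \left(- \frac{4}{3} + \left(-3\right)^{2}\right) 7 = - 6 \left(- \frac{4}{3} + 9\right) 7 = \left(-6\right) \frac{23}{3} \cdot 7 = \left(-46\right) 7 = -322$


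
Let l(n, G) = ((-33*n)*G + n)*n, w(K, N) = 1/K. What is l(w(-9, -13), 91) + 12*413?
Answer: 398434/81 ≈ 4918.9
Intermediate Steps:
l(n, G) = n*(n - 33*G*n) (l(n, G) = (-33*G*n + n)*n = (n - 33*G*n)*n = n*(n - 33*G*n))
l(w(-9, -13), 91) + 12*413 = (1/(-9))²*(1 - 33*91) + 12*413 = (-⅑)²*(1 - 3003) + 4956 = (1/81)*(-3002) + 4956 = -3002/81 + 4956 = 398434/81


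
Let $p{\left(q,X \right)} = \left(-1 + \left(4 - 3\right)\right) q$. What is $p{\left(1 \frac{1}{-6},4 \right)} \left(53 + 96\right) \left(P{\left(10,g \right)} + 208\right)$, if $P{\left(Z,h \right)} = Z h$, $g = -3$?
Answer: $0$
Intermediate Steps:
$p{\left(q,X \right)} = 0$ ($p{\left(q,X \right)} = \left(-1 + \left(4 - 3\right)\right) q = \left(-1 + 1\right) q = 0 q = 0$)
$p{\left(1 \frac{1}{-6},4 \right)} \left(53 + 96\right) \left(P{\left(10,g \right)} + 208\right) = 0 \left(53 + 96\right) \left(10 \left(-3\right) + 208\right) = 0 \cdot 149 \left(-30 + 208\right) = 0 \cdot 149 \cdot 178 = 0 \cdot 26522 = 0$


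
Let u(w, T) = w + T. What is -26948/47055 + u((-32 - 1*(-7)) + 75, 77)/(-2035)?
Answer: -12163033/19151385 ≈ -0.63510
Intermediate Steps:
u(w, T) = T + w
-26948/47055 + u((-32 - 1*(-7)) + 75, 77)/(-2035) = -26948/47055 + (77 + ((-32 - 1*(-7)) + 75))/(-2035) = -26948*1/47055 + (77 + ((-32 + 7) + 75))*(-1/2035) = -26948/47055 + (77 + (-25 + 75))*(-1/2035) = -26948/47055 + (77 + 50)*(-1/2035) = -26948/47055 + 127*(-1/2035) = -26948/47055 - 127/2035 = -12163033/19151385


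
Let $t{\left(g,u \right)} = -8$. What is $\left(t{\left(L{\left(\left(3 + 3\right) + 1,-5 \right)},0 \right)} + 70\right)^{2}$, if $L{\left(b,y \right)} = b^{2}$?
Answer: $3844$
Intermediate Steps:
$\left(t{\left(L{\left(\left(3 + 3\right) + 1,-5 \right)},0 \right)} + 70\right)^{2} = \left(-8 + 70\right)^{2} = 62^{2} = 3844$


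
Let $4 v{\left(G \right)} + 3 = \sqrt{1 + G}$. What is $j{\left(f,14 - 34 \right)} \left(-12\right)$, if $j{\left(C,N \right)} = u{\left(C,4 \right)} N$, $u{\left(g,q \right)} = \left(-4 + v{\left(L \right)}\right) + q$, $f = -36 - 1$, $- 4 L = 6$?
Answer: $-180 + 30 i \sqrt{2} \approx -180.0 + 42.426 i$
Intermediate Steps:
$L = - \frac{3}{2}$ ($L = \left(- \frac{1}{4}\right) 6 = - \frac{3}{2} \approx -1.5$)
$v{\left(G \right)} = - \frac{3}{4} + \frac{\sqrt{1 + G}}{4}$
$f = -37$
$u{\left(g,q \right)} = - \frac{19}{4} + q + \frac{i \sqrt{2}}{8}$ ($u{\left(g,q \right)} = \left(-4 - \left(\frac{3}{4} - \frac{\sqrt{1 - \frac{3}{2}}}{4}\right)\right) + q = \left(-4 - \left(\frac{3}{4} - \frac{\sqrt{- \frac{1}{2}}}{4}\right)\right) + q = \left(-4 - \left(\frac{3}{4} - \frac{\frac{1}{2} i \sqrt{2}}{4}\right)\right) + q = \left(-4 - \left(\frac{3}{4} - \frac{i \sqrt{2}}{8}\right)\right) + q = \left(- \frac{19}{4} + \frac{i \sqrt{2}}{8}\right) + q = - \frac{19}{4} + q + \frac{i \sqrt{2}}{8}$)
$j{\left(C,N \right)} = N \left(- \frac{3}{4} + \frac{i \sqrt{2}}{8}\right)$ ($j{\left(C,N \right)} = \left(- \frac{19}{4} + 4 + \frac{i \sqrt{2}}{8}\right) N = \left(- \frac{3}{4} + \frac{i \sqrt{2}}{8}\right) N = N \left(- \frac{3}{4} + \frac{i \sqrt{2}}{8}\right)$)
$j{\left(f,14 - 34 \right)} \left(-12\right) = \frac{\left(14 - 34\right) \left(-6 + i \sqrt{2}\right)}{8} \left(-12\right) = \frac{1}{8} \left(-20\right) \left(-6 + i \sqrt{2}\right) \left(-12\right) = \left(15 - \frac{5 i \sqrt{2}}{2}\right) \left(-12\right) = -180 + 30 i \sqrt{2}$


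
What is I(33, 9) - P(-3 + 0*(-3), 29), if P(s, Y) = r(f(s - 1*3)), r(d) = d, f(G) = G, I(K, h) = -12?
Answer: -6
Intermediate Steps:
P(s, Y) = -3 + s (P(s, Y) = s - 1*3 = s - 3 = -3 + s)
I(33, 9) - P(-3 + 0*(-3), 29) = -12 - (-3 + (-3 + 0*(-3))) = -12 - (-3 + (-3 + 0)) = -12 - (-3 - 3) = -12 - 1*(-6) = -12 + 6 = -6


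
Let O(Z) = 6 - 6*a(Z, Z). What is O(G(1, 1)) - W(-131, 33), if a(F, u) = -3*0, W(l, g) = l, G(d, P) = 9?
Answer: 137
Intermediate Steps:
a(F, u) = 0
O(Z) = 6 (O(Z) = 6 - 6*0 = 6 + 0 = 6)
O(G(1, 1)) - W(-131, 33) = 6 - 1*(-131) = 6 + 131 = 137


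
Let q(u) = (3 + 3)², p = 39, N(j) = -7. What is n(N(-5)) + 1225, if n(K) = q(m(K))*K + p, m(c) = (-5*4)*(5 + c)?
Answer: 1012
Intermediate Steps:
m(c) = -100 - 20*c (m(c) = -20*(5 + c) = -100 - 20*c)
q(u) = 36 (q(u) = 6² = 36)
n(K) = 39 + 36*K (n(K) = 36*K + 39 = 39 + 36*K)
n(N(-5)) + 1225 = (39 + 36*(-7)) + 1225 = (39 - 252) + 1225 = -213 + 1225 = 1012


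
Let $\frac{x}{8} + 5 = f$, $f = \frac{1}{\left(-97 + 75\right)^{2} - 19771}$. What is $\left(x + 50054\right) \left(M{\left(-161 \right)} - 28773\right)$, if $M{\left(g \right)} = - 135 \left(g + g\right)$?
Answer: $\frac{1575224476330}{2143} \approx 7.3506 \cdot 10^{8}$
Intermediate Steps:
$M{\left(g \right)} = - 270 g$ ($M{\left(g \right)} = - 135 \cdot 2 g = - 270 g$)
$f = - \frac{1}{19287}$ ($f = \frac{1}{\left(-22\right)^{2} - 19771} = \frac{1}{484 - 19771} = \frac{1}{-19287} = - \frac{1}{19287} \approx -5.1848 \cdot 10^{-5}$)
$x = - \frac{771488}{19287}$ ($x = -40 + 8 \left(- \frac{1}{19287}\right) = -40 - \frac{8}{19287} = - \frac{771488}{19287} \approx -40.0$)
$\left(x + 50054\right) \left(M{\left(-161 \right)} - 28773\right) = \left(- \frac{771488}{19287} + 50054\right) \left(\left(-270\right) \left(-161\right) - 28773\right) = \frac{964620010 \left(43470 - 28773\right)}{19287} = \frac{964620010}{19287} \cdot 14697 = \frac{1575224476330}{2143}$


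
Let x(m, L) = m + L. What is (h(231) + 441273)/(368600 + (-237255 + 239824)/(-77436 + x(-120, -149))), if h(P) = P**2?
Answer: 12811844990/9547353477 ≈ 1.3419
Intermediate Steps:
x(m, L) = L + m
(h(231) + 441273)/(368600 + (-237255 + 239824)/(-77436 + x(-120, -149))) = (231**2 + 441273)/(368600 + (-237255 + 239824)/(-77436 + (-149 - 120))) = (53361 + 441273)/(368600 + 2569/(-77436 - 269)) = 494634/(368600 + 2569/(-77705)) = 494634/(368600 + 2569*(-1/77705)) = 494634/(368600 - 2569/77705) = 494634/(28642060431/77705) = 494634*(77705/28642060431) = 12811844990/9547353477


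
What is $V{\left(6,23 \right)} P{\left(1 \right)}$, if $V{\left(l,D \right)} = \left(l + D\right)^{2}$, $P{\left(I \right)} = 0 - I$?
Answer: $-841$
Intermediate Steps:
$P{\left(I \right)} = - I$
$V{\left(l,D \right)} = \left(D + l\right)^{2}$
$V{\left(6,23 \right)} P{\left(1 \right)} = \left(23 + 6\right)^{2} \left(\left(-1\right) 1\right) = 29^{2} \left(-1\right) = 841 \left(-1\right) = -841$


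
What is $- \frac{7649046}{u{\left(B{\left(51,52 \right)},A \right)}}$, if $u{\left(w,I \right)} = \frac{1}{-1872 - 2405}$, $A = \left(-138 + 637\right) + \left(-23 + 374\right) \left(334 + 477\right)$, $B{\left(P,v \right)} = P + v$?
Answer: $32714969742$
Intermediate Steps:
$A = 285160$ ($A = 499 + 351 \cdot 811 = 499 + 284661 = 285160$)
$u{\left(w,I \right)} = - \frac{1}{4277}$ ($u{\left(w,I \right)} = \frac{1}{-4277} = - \frac{1}{4277}$)
$- \frac{7649046}{u{\left(B{\left(51,52 \right)},A \right)}} = - \frac{7649046}{- \frac{1}{4277}} = \left(-7649046\right) \left(-4277\right) = 32714969742$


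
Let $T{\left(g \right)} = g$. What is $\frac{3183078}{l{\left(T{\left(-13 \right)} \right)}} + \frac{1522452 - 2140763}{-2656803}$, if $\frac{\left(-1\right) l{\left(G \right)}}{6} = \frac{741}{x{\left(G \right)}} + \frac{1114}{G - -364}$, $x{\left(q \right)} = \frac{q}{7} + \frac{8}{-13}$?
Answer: $\frac{12369695170085974}{6912892477077} \approx 1789.4$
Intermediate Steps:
$x{\left(q \right)} = - \frac{8}{13} + \frac{q}{7}$ ($x{\left(q \right)} = q \frac{1}{7} + 8 \left(- \frac{1}{13}\right) = \frac{q}{7} - \frac{8}{13} = - \frac{8}{13} + \frac{q}{7}$)
$l{\left(G \right)} = - \frac{6684}{364 + G} - \frac{4446}{- \frac{8}{13} + \frac{G}{7}}$ ($l{\left(G \right)} = - 6 \left(\frac{741}{- \frac{8}{13} + \frac{G}{7}} + \frac{1114}{G - -364}\right) = - 6 \left(\frac{741}{- \frac{8}{13} + \frac{G}{7}} + \frac{1114}{G + 364}\right) = - 6 \left(\frac{741}{- \frac{8}{13} + \frac{G}{7}} + \frac{1114}{364 + G}\right) = - \frac{6684}{364 + G} - \frac{4446}{- \frac{8}{13} + \frac{G}{7}}$)
$\frac{3183078}{l{\left(T{\left(-13 \right)} \right)}} + \frac{1522452 - 2140763}{-2656803} = \frac{3183078}{6 \frac{1}{-56 + 13 \left(-13\right)} \frac{1}{364 - 13} \left(-24482500 - -1064869\right)} + \frac{1522452 - 2140763}{-2656803} = \frac{3183078}{6 \frac{1}{-56 - 169} \cdot \frac{1}{351} \left(-24482500 + 1064869\right)} + \left(1522452 - 2140763\right) \left(- \frac{1}{2656803}\right) = \frac{3183078}{6 \frac{1}{-225} \cdot \frac{1}{351} \left(-23417631\right)} - - \frac{618311}{2656803} = \frac{3183078}{6 \left(- \frac{1}{225}\right) \frac{1}{351} \left(-23417631\right)} + \frac{618311}{2656803} = \frac{3183078}{\frac{5203918}{2925}} + \frac{618311}{2656803} = 3183078 \cdot \frac{2925}{5203918} + \frac{618311}{2656803} = \frac{4655251575}{2601959} + \frac{618311}{2656803} = \frac{12369695170085974}{6912892477077}$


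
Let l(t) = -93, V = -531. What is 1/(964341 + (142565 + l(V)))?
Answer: 1/1106813 ≈ 9.0349e-7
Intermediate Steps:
1/(964341 + (142565 + l(V))) = 1/(964341 + (142565 - 93)) = 1/(964341 + 142472) = 1/1106813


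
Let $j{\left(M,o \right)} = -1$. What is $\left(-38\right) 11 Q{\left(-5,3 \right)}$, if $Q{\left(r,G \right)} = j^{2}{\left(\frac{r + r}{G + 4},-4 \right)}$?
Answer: $-418$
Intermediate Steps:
$Q{\left(r,G \right)} = 1$ ($Q{\left(r,G \right)} = \left(-1\right)^{2} = 1$)
$\left(-38\right) 11 Q{\left(-5,3 \right)} = \left(-38\right) 11 \cdot 1 = \left(-418\right) 1 = -418$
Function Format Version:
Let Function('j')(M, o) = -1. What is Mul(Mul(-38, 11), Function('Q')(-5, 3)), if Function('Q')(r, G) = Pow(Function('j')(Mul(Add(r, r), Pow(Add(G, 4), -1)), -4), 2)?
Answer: -418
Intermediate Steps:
Function('Q')(r, G) = 1 (Function('Q')(r, G) = Pow(-1, 2) = 1)
Mul(Mul(-38, 11), Function('Q')(-5, 3)) = Mul(Mul(-38, 11), 1) = Mul(-418, 1) = -418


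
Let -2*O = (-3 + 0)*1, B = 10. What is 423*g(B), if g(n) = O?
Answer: 1269/2 ≈ 634.50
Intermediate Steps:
O = 3/2 (O = -(-3 + 0)/2 = -(-3)/2 = -1/2*(-3) = 3/2 ≈ 1.5000)
g(n) = 3/2
423*g(B) = 423*(3/2) = 1269/2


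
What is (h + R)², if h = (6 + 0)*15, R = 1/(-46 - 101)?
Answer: 175006441/21609 ≈ 8098.8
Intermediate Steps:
R = -1/147 (R = 1/(-147) = -1/147 ≈ -0.0068027)
h = 90 (h = 6*15 = 90)
(h + R)² = (90 - 1/147)² = (13229/147)² = 175006441/21609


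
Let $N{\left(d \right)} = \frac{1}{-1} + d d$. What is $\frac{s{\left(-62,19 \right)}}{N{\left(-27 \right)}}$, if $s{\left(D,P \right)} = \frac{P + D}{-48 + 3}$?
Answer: $\frac{43}{32760} \approx 0.0013126$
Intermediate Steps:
$s{\left(D,P \right)} = - \frac{D}{45} - \frac{P}{45}$ ($s{\left(D,P \right)} = \frac{D + P}{-45} = \left(D + P\right) \left(- \frac{1}{45}\right) = - \frac{D}{45} - \frac{P}{45}$)
$N{\left(d \right)} = -1 + d^{2}$
$\frac{s{\left(-62,19 \right)}}{N{\left(-27 \right)}} = \frac{\left(- \frac{1}{45}\right) \left(-62\right) - \frac{19}{45}}{-1 + \left(-27\right)^{2}} = \frac{\frac{62}{45} - \frac{19}{45}}{-1 + 729} = \frac{43}{45 \cdot 728} = \frac{43}{45} \cdot \frac{1}{728} = \frac{43}{32760}$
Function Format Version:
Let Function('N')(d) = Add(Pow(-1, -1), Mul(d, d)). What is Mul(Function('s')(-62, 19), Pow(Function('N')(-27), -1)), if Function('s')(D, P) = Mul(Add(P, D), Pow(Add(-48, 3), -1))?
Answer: Rational(43, 32760) ≈ 0.0013126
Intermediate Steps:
Function('s')(D, P) = Add(Mul(Rational(-1, 45), D), Mul(Rational(-1, 45), P)) (Function('s')(D, P) = Mul(Add(D, P), Pow(-45, -1)) = Mul(Add(D, P), Rational(-1, 45)) = Add(Mul(Rational(-1, 45), D), Mul(Rational(-1, 45), P)))
Function('N')(d) = Add(-1, Pow(d, 2))
Mul(Function('s')(-62, 19), Pow(Function('N')(-27), -1)) = Mul(Add(Mul(Rational(-1, 45), -62), Mul(Rational(-1, 45), 19)), Pow(Add(-1, Pow(-27, 2)), -1)) = Mul(Add(Rational(62, 45), Rational(-19, 45)), Pow(Add(-1, 729), -1)) = Mul(Rational(43, 45), Pow(728, -1)) = Mul(Rational(43, 45), Rational(1, 728)) = Rational(43, 32760)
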